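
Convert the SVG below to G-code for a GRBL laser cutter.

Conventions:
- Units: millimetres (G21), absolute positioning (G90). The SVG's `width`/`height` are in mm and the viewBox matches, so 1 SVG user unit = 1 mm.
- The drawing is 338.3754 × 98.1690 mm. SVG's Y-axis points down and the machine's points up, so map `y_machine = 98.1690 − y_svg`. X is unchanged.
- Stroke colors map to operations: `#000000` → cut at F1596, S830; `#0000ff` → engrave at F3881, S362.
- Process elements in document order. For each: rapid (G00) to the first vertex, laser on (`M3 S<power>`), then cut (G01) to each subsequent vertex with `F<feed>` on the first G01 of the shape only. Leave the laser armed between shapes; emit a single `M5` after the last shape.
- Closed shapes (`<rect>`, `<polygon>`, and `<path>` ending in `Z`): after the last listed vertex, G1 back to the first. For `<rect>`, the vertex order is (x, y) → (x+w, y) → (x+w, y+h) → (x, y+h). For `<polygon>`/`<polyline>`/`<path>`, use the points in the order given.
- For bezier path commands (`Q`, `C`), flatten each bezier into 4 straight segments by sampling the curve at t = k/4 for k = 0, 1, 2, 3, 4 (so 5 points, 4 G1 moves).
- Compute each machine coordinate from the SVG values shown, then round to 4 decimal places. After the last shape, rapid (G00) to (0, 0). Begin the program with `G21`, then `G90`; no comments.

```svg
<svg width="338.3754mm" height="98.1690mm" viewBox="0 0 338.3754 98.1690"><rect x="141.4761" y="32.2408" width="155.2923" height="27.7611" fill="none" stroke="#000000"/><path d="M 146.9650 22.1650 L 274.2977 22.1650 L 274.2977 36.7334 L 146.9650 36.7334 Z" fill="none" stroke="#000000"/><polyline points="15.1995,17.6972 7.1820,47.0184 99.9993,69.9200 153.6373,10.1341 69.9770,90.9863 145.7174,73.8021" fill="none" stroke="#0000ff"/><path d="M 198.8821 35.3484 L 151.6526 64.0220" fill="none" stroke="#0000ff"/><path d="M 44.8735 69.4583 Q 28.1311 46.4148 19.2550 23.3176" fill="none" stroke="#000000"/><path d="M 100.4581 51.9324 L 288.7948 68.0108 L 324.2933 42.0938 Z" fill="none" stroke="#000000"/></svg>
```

G21
G90
G00 X141.4761 Y65.9282
M3 S830
G01 X296.7684 Y65.9282 F1596
G01 X296.7684 Y38.1671
G01 X141.4761 Y38.1671
G01 X141.4761 Y65.9282
G00 X146.9650 Y76.0040
M3 S830
G01 X274.2977 Y76.0040 F1596
G01 X274.2977 Y61.4356
G01 X146.9650 Y61.4356
G01 X146.9650 Y76.0040
G00 X15.1995 Y80.4718
M3 S362
G01 X7.1820 Y51.1506 F3881
G01 X99.9993 Y28.2490
G01 X153.6373 Y88.0349
G01 X69.9770 Y7.1827
G01 X145.7174 Y24.3669
G00 X198.8821 Y62.8206
M3 S362
G01 X151.6526 Y34.1470 F3881
G00 X44.8735 Y28.7107
M3 S830
G01 X36.9939 Y40.2358 F1596
G01 X30.0977 Y51.7676
G01 X24.1847 Y63.3062
G01 X19.2550 Y74.8514
G00 X100.4581 Y46.2366
M3 S830
G01 X288.7948 Y30.1582 F1596
G01 X324.2933 Y56.0752
G01 X100.4581 Y46.2366
M5
G00 X0.0000 Y0.0000

Since the viewBox matches the mm dimensions, user units are millimetres directly. The only transform is the Y-flip y_m = 98.1690 − y_svg.

Shape 1 is a rectangle drawn with `<rect>`. Its stroke #000000 means cut at S830, F1596. After flipping Y the toolpath is (141.4761,65.9282) → (296.7684,65.9282) → (296.7684,38.1671) → (141.4761,38.1671) → (141.4761,65.9282), returning to the start.

Shape 2 is a rectangle drawn with `<path>`. Its stroke #000000 means cut at S830, F1596. After flipping Y the toolpath is (146.9650,76.0040) → (274.2977,76.0040) → (274.2977,61.4356) → (146.9650,61.4356) → (146.9650,76.0040), returning to the start.

Shape 3 is a open polyline drawn with `<polyline>`. Its stroke #0000ff means engrave at S362, F3881. After flipping Y the toolpath is (15.1995,80.4718) → (7.1820,51.1506) → (99.9993,28.2490) → (153.6373,88.0349) → (69.9770,7.1827) → (145.7174,24.3669).

Shape 4 is a line segment drawn with `<path>`. Its stroke #0000ff means engrave at S362, F3881. After flipping Y the toolpath is (198.8821,62.8206) → (151.6526,34.1470).

Shape 5 is a quadratic bezier drawn with `<path>`. Its stroke #000000 means cut at S830, F1596. After flipping Y the toolpath is (44.8735,28.7107) → (36.9939,40.2358) → (30.0977,51.7676) → (24.1847,63.3062) → (19.2550,74.8514).

Shape 6 is a closed polygon drawn with `<path>`. Its stroke #000000 means cut at S830, F1596. After flipping Y the toolpath is (100.4581,46.2366) → (288.7948,30.1582) → (324.2933,56.0752) → (100.4581,46.2366), returning to the start.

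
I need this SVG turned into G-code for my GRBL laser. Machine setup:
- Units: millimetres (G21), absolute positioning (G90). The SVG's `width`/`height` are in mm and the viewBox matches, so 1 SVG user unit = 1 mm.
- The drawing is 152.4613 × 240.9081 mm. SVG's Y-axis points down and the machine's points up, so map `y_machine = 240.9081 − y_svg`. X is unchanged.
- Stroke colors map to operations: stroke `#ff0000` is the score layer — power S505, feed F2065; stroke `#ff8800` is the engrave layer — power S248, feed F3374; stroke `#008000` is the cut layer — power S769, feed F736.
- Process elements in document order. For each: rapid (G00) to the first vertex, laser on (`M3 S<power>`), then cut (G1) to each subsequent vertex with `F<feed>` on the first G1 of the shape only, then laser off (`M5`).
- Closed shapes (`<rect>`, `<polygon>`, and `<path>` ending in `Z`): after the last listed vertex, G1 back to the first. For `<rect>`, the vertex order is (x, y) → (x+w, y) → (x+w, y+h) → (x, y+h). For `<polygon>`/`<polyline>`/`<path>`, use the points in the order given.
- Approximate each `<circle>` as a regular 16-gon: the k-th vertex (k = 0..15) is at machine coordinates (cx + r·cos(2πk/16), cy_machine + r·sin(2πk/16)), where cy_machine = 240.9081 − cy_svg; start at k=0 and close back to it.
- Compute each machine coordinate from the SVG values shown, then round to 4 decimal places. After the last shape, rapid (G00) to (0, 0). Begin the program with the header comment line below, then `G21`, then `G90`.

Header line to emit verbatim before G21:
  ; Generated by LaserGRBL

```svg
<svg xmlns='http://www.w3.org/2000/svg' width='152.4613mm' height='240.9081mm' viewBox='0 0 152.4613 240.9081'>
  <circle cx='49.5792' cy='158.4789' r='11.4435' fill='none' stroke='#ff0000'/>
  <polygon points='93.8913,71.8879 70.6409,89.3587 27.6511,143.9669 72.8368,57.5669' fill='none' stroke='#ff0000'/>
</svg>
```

1 u = 1 mm; y_m = 240.9081 − y.

[1] `<circle>` circle, #ff0000→score S505 F2065: (61.0227,82.4292) → (60.1516,86.8084) → (57.6710,90.5210) → (53.9584,93.0016) → (49.5792,93.8727) → (45.2000,93.0016) → (41.4874,90.5210) → (39.0068,86.8084) → (38.1357,82.4292) → (39.0068,78.0500) → (41.4874,74.3374) → (45.2000,71.8568) → (49.5792,70.9857) → (53.9584,71.8568) → (57.6710,74.3374) → (60.1516,78.0500) → (61.0227,82.4292) (closed)

[2] `<polygon>` closed polygon, #ff0000→score S505 F2065: (93.8913,169.0202) → (70.6409,151.5494) → (27.6511,96.9412) → (72.8368,183.3412) → (93.8913,169.0202) (closed)

; Generated by LaserGRBL
G21
G90
G00 X61.0227 Y82.4292
M3 S505
G1 X60.1516 Y86.8084 F2065
G1 X57.6710 Y90.5210
G1 X53.9584 Y93.0016
G1 X49.5792 Y93.8727
G1 X45.2000 Y93.0016
G1 X41.4874 Y90.5210
G1 X39.0068 Y86.8084
G1 X38.1357 Y82.4292
G1 X39.0068 Y78.0500
G1 X41.4874 Y74.3374
G1 X45.2000 Y71.8568
G1 X49.5792 Y70.9857
G1 X53.9584 Y71.8568
G1 X57.6710 Y74.3374
G1 X60.1516 Y78.0500
G1 X61.0227 Y82.4292
M5
G00 X93.8913 Y169.0202
M3 S505
G1 X70.6409 Y151.5494 F2065
G1 X27.6511 Y96.9412
G1 X72.8368 Y183.3412
G1 X93.8913 Y169.0202
M5
G00 X0.0000 Y0.0000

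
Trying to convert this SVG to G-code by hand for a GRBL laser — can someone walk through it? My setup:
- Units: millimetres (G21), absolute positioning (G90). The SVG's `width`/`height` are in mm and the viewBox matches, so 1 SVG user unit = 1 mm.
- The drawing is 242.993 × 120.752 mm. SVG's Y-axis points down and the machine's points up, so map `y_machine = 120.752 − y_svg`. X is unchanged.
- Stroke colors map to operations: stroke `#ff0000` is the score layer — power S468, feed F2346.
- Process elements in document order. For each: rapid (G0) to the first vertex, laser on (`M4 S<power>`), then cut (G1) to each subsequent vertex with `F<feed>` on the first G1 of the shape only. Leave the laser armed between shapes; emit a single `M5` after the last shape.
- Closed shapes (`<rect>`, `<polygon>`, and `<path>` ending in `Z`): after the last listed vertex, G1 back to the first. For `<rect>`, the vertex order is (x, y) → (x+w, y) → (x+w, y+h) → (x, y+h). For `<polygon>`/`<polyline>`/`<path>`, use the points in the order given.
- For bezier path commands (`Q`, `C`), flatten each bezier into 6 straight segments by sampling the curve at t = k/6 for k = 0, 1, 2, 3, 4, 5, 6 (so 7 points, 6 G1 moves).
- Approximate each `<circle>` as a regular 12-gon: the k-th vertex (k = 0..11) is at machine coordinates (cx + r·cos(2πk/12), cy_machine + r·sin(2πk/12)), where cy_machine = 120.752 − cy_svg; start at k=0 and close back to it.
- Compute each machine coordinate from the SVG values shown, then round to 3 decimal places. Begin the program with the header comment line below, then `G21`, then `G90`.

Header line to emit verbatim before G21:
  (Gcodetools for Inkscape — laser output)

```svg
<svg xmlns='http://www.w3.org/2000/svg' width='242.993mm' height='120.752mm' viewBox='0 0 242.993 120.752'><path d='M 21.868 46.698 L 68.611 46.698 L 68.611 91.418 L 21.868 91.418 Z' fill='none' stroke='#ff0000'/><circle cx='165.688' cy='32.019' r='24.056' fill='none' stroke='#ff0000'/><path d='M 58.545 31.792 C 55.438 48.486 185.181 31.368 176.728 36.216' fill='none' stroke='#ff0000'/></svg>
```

Since the viewBox matches the mm dimensions, user units are millimetres directly. The only transform is the Y-flip y_m = 120.752 − y_svg.

Shape 1 is a rectangle drawn with `<path>`. Its stroke #ff0000 means score at S468, F2346. After flipping Y the toolpath is (21.868,74.054) → (68.611,74.054) → (68.611,29.334) → (21.868,29.334) → (21.868,74.054), returning to the start.

Shape 2 is a circle drawn with `<circle>`. Its stroke #ff0000 means score at S468, F2346. After flipping Y the toolpath is (189.744,88.733) → (186.521,100.761) → (177.716,109.566) → (165.688,112.789) → (153.660,109.566) → (144.855,100.761) → (141.632,88.733) → (144.855,76.705) → (153.660,67.900) → (165.688,64.677) → (177.716,67.900) → (186.521,76.705) → (189.744,88.733), returning to the start.

Shape 3 is a cubic bezier drawn with `<path>`. Its stroke #ff0000 means score at S468, F2346. After flipping Y the toolpath is (58.545,88.960) → (66.807,83.172) → (89.683,81.471) → (119.641,82.306) → (149.154,84.128) → (170.693,85.388) → (176.728,84.536).

(Gcodetools for Inkscape — laser output)
G21
G90
G0 X21.868 Y74.054
M4 S468
G1 X68.611 Y74.054 F2346
G1 X68.611 Y29.334
G1 X21.868 Y29.334
G1 X21.868 Y74.054
G0 X189.744 Y88.733
M4 S468
G1 X186.521 Y100.761 F2346
G1 X177.716 Y109.566
G1 X165.688 Y112.789
G1 X153.660 Y109.566
G1 X144.855 Y100.761
G1 X141.632 Y88.733
G1 X144.855 Y76.705
G1 X153.660 Y67.900
G1 X165.688 Y64.677
G1 X177.716 Y67.900
G1 X186.521 Y76.705
G1 X189.744 Y88.733
G0 X58.545 Y88.960
M4 S468
G1 X66.807 Y83.172 F2346
G1 X89.683 Y81.471
G1 X119.641 Y82.306
G1 X149.154 Y84.128
G1 X170.693 Y85.388
G1 X176.728 Y84.536
M5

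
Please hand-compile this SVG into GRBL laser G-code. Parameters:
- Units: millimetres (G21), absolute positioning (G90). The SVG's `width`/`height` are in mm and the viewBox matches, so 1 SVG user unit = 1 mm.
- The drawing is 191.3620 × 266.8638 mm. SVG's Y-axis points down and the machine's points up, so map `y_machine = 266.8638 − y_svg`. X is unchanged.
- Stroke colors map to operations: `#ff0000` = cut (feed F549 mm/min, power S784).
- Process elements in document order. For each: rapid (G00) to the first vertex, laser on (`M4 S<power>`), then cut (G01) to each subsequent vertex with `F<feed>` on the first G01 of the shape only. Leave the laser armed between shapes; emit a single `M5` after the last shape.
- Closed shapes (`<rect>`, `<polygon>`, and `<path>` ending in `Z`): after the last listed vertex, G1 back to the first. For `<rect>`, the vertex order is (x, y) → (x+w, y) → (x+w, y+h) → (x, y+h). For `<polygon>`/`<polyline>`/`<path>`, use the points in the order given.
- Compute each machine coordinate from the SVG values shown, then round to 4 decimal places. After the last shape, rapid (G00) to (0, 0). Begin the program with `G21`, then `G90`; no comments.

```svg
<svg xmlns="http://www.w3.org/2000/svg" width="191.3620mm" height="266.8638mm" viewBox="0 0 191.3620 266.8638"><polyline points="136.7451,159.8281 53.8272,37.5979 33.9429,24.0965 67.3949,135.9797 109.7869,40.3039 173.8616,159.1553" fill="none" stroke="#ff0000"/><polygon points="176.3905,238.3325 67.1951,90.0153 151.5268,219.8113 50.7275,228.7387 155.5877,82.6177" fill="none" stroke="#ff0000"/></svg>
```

viewBox `0 0 191.3620 266.8638` with mm width/height → 1 unit = 1 mm. Flip: y_m = 266.8638 − y_svg.

**Shape 1** — `<polyline>` open polyline, stroke `#ff0000` → cut (S784, F549). Machine vertices: (136.7451,107.0357) → (53.8272,229.2659) → (33.9429,242.7673) → (67.3949,130.8841) → (109.7869,226.5599) → (173.8616,107.7085). Open path.

**Shape 2** — `<polygon>` closed polygon, stroke `#ff0000` → cut (S784, F549). Machine vertices: (176.3905,28.5313) → (67.1951,176.8485) → (151.5268,47.0525) → (50.7275,38.1251) → (155.5877,184.2461) → (176.3905,28.5313). Closed: final G1 returns to the first vertex.

G21
G90
G00 X136.7451 Y107.0357
M4 S784
G01 X53.8272 Y229.2659 F549
G01 X33.9429 Y242.7673
G01 X67.3949 Y130.8841
G01 X109.7869 Y226.5599
G01 X173.8616 Y107.7085
G00 X176.3905 Y28.5313
M4 S784
G01 X67.1951 Y176.8485 F549
G01 X151.5268 Y47.0525
G01 X50.7275 Y38.1251
G01 X155.5877 Y184.2461
G01 X176.3905 Y28.5313
M5
G00 X0.0000 Y0.0000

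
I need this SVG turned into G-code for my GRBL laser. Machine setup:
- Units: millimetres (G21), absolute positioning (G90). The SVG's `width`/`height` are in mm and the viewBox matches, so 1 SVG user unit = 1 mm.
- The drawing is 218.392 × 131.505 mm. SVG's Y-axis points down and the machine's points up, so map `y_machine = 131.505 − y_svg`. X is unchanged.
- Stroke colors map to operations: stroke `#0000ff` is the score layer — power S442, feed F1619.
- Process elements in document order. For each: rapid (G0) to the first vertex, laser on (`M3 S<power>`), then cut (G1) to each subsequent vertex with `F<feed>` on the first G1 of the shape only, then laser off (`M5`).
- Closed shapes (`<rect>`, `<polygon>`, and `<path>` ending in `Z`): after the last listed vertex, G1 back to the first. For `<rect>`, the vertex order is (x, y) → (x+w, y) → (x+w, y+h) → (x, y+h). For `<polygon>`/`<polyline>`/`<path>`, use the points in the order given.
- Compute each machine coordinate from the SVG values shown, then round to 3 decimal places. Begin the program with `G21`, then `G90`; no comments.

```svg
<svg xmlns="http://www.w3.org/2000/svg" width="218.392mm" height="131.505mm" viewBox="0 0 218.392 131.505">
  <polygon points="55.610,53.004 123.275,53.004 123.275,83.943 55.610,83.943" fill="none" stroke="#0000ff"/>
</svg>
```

Since the viewBox matches the mm dimensions, user units are millimetres directly. The only transform is the Y-flip y_m = 131.505 − y_svg.

Shape 1 is a rectangle drawn with `<polygon>`. Its stroke #0000ff means score at S442, F1619. After flipping Y the toolpath is (55.610,78.501) → (123.275,78.501) → (123.275,47.562) → (55.610,47.562) → (55.610,78.501), returning to the start.

G21
G90
G0 X55.610 Y78.501
M3 S442
G1 X123.275 Y78.501 F1619
G1 X123.275 Y47.562
G1 X55.610 Y47.562
G1 X55.610 Y78.501
M5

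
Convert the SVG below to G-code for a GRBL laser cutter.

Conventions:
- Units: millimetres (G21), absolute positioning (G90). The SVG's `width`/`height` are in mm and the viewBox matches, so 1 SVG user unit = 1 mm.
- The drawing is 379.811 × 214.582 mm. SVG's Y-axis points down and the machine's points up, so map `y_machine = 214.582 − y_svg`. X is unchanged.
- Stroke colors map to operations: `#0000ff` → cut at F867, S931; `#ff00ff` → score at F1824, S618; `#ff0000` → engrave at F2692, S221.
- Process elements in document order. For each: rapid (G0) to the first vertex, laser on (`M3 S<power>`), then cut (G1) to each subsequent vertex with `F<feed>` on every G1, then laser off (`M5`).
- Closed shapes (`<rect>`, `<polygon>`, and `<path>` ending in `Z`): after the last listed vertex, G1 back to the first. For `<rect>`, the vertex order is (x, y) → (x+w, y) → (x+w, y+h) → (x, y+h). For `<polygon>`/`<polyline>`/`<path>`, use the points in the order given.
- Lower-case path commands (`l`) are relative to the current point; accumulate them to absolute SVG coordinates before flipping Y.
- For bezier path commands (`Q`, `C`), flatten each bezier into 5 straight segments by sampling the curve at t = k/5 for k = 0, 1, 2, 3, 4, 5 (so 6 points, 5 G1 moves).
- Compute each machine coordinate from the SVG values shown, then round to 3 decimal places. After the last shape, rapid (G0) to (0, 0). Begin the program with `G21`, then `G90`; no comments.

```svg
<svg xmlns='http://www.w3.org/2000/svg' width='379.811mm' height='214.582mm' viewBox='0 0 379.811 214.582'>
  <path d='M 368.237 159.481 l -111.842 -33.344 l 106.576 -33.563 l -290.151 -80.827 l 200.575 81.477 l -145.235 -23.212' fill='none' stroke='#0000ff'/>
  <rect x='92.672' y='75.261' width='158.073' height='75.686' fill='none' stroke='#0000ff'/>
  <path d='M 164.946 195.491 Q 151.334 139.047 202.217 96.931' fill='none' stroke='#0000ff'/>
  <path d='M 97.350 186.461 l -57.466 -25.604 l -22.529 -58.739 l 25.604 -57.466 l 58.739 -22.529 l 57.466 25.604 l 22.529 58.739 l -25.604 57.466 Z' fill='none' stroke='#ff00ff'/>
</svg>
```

Since the viewBox matches the mm dimensions, user units are millimetres directly. The only transform is the Y-flip y_m = 214.582 − y_svg.

Shape 1 is a open polyline drawn with `<path>`. Its stroke #0000ff means cut at S931, F867. After flipping Y the toolpath is (368.237,55.101) → (256.395,88.445) → (362.971,122.008) → (72.820,202.835) → (273.395,121.358) → (128.160,144.570).

Shape 2 is a rectangle drawn with `<rect>`. Its stroke #0000ff means cut at S931, F867. After flipping Y the toolpath is (92.672,139.321) → (250.745,139.321) → (250.745,63.635) → (92.672,63.635) → (92.672,139.321), returning to the start.

Shape 3 is a quadratic bezier drawn with `<path>`. Its stroke #0000ff means cut at S931, F867. After flipping Y the toolpath is (164.946,19.091) → (162.081,41.095) → (164.376,61.954) → (171.830,81.666) → (184.444,100.231) → (202.217,117.651).

Shape 4 is a regular polygon drawn with `<path>`. Its stroke #ff00ff means score at S618, F1824. After flipping Y the toolpath is (97.350,28.121) → (39.884,53.725) → (17.355,112.464) → (42.959,169.930) → (101.698,192.459) → (159.164,166.855) → (181.693,108.116) → (156.089,50.650) → (97.350,28.121), returning to the start.

G21
G90
G0 X368.237 Y55.101
M3 S931
G1 X256.395 Y88.445 F867
G1 X362.971 Y122.008 F867
G1 X72.820 Y202.835 F867
G1 X273.395 Y121.358 F867
G1 X128.160 Y144.570 F867
M5
G0 X92.672 Y139.321
M3 S931
G1 X250.745 Y139.321 F867
G1 X250.745 Y63.635 F867
G1 X92.672 Y63.635 F867
G1 X92.672 Y139.321 F867
M5
G0 X164.946 Y19.091
M3 S931
G1 X162.081 Y41.095 F867
G1 X164.376 Y61.954 F867
G1 X171.830 Y81.666 F867
G1 X184.444 Y100.231 F867
G1 X202.217 Y117.651 F867
M5
G0 X97.350 Y28.121
M3 S618
G1 X39.884 Y53.725 F1824
G1 X17.355 Y112.464 F1824
G1 X42.959 Y169.930 F1824
G1 X101.698 Y192.459 F1824
G1 X159.164 Y166.855 F1824
G1 X181.693 Y108.116 F1824
G1 X156.089 Y50.650 F1824
G1 X97.350 Y28.121 F1824
M5
G0 X0.000 Y0.000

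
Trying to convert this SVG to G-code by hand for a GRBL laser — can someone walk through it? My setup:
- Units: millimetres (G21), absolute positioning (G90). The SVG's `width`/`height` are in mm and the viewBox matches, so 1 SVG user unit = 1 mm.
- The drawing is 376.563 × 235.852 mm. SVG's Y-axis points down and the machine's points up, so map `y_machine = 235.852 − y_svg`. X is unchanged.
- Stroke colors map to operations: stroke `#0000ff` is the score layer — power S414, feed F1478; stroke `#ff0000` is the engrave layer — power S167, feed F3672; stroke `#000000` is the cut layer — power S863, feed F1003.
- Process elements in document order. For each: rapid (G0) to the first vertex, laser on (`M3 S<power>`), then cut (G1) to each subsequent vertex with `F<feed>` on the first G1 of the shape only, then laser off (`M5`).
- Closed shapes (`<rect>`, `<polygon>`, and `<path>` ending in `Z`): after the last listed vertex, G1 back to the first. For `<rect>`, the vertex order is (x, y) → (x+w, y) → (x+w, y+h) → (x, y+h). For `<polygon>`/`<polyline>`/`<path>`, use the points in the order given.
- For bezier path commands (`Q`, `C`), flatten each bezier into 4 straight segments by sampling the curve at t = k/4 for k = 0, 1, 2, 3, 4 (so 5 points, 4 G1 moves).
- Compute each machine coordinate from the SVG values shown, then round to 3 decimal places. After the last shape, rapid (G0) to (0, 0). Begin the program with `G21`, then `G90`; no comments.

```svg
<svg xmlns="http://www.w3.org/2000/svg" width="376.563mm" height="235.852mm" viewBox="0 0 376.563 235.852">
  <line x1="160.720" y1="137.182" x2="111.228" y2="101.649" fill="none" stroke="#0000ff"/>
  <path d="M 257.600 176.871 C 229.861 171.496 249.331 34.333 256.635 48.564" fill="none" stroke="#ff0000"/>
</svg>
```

G21
G90
G0 X160.720 Y98.670
M3 S414
G1 X111.228 Y134.203 F1478
M5
G0 X257.600 Y58.981
M3 S167
G1 X244.720 Y83.298 F3672
G1 X243.976 Y130.487
G1 X249.804 Y174.000
G1 X256.635 Y187.288
M5
G0 X0.000 Y0.000

viewBox `0 0 376.563 235.852` with mm width/height → 1 unit = 1 mm. Flip: y_m = 235.852 − y_svg.

**Shape 1** — `<line>` line segment, stroke `#0000ff` → score (S414, F1478). Machine vertices: (160.720,98.670) → (111.228,134.203). Open path.

**Shape 2** — `<path>` cubic bezier, stroke `#ff0000` → engrave (S167, F3672). Control points (SVG): P0=(257.600,176.871), P1=(229.861,171.496), P2=(249.331,34.333), P3=(256.635,48.564); sampled at t=k/4. Machine vertices: (257.600,58.981) → (244.720,83.298) → (243.976,130.487) → (249.804,174.000) → (256.635,187.288). Open path.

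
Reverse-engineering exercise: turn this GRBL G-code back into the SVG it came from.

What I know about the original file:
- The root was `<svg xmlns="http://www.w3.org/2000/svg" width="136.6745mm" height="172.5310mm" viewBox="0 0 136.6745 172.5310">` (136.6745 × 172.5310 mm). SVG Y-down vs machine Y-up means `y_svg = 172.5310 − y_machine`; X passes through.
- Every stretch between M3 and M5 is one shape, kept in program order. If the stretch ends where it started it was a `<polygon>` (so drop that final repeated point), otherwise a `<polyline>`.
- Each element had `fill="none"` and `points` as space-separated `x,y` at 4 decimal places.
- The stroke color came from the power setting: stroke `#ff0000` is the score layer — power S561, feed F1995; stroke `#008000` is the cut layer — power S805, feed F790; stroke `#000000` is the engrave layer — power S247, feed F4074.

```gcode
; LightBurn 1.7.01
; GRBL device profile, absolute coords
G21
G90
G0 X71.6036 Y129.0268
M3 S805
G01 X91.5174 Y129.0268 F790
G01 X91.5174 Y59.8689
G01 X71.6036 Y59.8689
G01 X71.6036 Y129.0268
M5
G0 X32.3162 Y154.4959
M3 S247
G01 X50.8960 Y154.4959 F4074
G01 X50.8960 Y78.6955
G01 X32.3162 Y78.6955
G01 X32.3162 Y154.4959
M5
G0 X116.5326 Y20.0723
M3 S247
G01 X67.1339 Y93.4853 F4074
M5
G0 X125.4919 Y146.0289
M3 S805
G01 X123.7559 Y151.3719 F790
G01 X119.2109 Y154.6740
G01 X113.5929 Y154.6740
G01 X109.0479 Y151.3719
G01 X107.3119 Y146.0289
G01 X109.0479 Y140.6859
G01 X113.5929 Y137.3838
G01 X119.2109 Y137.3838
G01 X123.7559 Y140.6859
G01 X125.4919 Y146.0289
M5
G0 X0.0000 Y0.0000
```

<svg xmlns="http://www.w3.org/2000/svg" width="136.6745mm" height="172.5310mm" viewBox="0 0 136.6745 172.5310">
  <polygon points="71.6036,43.5042 91.5174,43.5042 91.5174,112.6621 71.6036,112.6621" fill="none" stroke="#008000"/>
  <polygon points="32.3162,18.0351 50.8960,18.0351 50.8960,93.8355 32.3162,93.8355" fill="none" stroke="#000000"/>
  <polyline points="116.5326,152.4587 67.1339,79.0457" fill="none" stroke="#000000"/>
  <polygon points="125.4919,26.5021 123.7559,21.1591 119.2109,17.8570 113.5929,17.8570 109.0479,21.1591 107.3119,26.5021 109.0479,31.8451 113.5929,35.1472 119.2109,35.1472 123.7559,31.8451" fill="none" stroke="#008000"/>
</svg>

y_svg = 172.5310 − y_m.

[1] S805→`#008000` (cut); closed run; points: 71.6036,43.5042 91.5174,43.5042 91.5174,112.6621 71.6036,112.6621

[2] S247→`#000000` (engrave); closed run; points: 32.3162,18.0351 50.8960,18.0351 50.8960,93.8355 32.3162,93.8355

[3] S247→`#000000` (engrave); open run; points: 116.5326,152.4587 67.1339,79.0457

[4] S805→`#008000` (cut); closed run; points: 125.4919,26.5021 123.7559,21.1591 119.2109,17.8570 113.5929,17.8570 109.0479,21.1591 107.3119,26.5021 109.0479,31.8451 113.5929,35.1472 119.2109,35.1472 123.7559,31.8451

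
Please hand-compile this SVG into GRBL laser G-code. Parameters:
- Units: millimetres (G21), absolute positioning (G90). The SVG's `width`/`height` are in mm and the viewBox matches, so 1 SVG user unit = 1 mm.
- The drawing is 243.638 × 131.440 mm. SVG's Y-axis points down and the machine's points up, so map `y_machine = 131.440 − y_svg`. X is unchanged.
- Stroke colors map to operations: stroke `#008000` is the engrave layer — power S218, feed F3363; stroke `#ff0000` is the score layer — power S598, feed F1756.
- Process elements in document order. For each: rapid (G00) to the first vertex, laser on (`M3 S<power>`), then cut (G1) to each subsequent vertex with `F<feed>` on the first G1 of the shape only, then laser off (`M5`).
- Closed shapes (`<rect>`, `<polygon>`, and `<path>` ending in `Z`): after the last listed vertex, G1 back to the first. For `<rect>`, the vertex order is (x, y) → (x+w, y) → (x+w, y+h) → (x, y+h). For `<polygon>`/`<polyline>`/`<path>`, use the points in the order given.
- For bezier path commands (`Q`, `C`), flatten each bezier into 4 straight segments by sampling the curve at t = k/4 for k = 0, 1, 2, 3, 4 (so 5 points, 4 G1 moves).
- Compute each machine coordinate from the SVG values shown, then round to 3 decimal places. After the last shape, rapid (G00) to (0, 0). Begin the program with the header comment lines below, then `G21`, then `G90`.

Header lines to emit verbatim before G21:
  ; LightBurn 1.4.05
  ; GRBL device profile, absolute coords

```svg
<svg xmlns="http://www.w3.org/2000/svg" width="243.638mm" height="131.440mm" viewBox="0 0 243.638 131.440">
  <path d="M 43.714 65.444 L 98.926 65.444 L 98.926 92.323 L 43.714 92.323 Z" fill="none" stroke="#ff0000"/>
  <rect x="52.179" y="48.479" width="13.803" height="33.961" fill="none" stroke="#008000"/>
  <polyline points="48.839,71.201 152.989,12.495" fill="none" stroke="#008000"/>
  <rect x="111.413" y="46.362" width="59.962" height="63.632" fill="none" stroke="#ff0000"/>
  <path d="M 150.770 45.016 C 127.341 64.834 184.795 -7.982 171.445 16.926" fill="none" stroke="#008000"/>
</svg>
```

Since the viewBox matches the mm dimensions, user units are millimetres directly. The only transform is the Y-flip y_m = 131.440 − y_svg.

Shape 1 is a rectangle drawn with `<path>`. Its stroke #ff0000 means score at S598, F1756. After flipping Y the toolpath is (43.714,65.996) → (98.926,65.996) → (98.926,39.117) → (43.714,39.117) → (43.714,65.996), returning to the start.

Shape 2 is a rectangle drawn with `<rect>`. Its stroke #008000 means engrave at S218, F3363. After flipping Y the toolpath is (52.179,82.961) → (65.982,82.961) → (65.982,49.000) → (52.179,49.000) → (52.179,82.961), returning to the start.

Shape 3 is a line segment drawn with `<polyline>`. Its stroke #008000 means engrave at S218, F3363. After flipping Y the toolpath is (48.839,60.239) → (152.989,118.945).

Shape 4 is a rectangle drawn with `<rect>`. Its stroke #ff0000 means score at S598, F1756. After flipping Y the toolpath is (111.413,85.078) → (171.375,85.078) → (171.375,21.446) → (111.413,21.446) → (111.413,85.078), returning to the start.

Shape 5 is a cubic bezier drawn with `<path>`. Its stroke #008000 means engrave at S218, F3363. After flipping Y the toolpath is (150.770,86.424) → (145.994,85.955) → (157.328,102.378) → (170.552,117.846) → (171.445,114.514).

; LightBurn 1.4.05
; GRBL device profile, absolute coords
G21
G90
G00 X43.714 Y65.996
M3 S598
G1 X98.926 Y65.996 F1756
G1 X98.926 Y39.117
G1 X43.714 Y39.117
G1 X43.714 Y65.996
M5
G00 X52.179 Y82.961
M3 S218
G1 X65.982 Y82.961 F3363
G1 X65.982 Y49.000
G1 X52.179 Y49.000
G1 X52.179 Y82.961
M5
G00 X48.839 Y60.239
M3 S218
G1 X152.989 Y118.945 F3363
M5
G00 X111.413 Y85.078
M3 S598
G1 X171.375 Y85.078 F1756
G1 X171.375 Y21.446
G1 X111.413 Y21.446
G1 X111.413 Y85.078
M5
G00 X150.770 Y86.424
M3 S218
G1 X145.994 Y85.955 F3363
G1 X157.328 Y102.378
G1 X170.552 Y117.846
G1 X171.445 Y114.514
M5
G00 X0.000 Y0.000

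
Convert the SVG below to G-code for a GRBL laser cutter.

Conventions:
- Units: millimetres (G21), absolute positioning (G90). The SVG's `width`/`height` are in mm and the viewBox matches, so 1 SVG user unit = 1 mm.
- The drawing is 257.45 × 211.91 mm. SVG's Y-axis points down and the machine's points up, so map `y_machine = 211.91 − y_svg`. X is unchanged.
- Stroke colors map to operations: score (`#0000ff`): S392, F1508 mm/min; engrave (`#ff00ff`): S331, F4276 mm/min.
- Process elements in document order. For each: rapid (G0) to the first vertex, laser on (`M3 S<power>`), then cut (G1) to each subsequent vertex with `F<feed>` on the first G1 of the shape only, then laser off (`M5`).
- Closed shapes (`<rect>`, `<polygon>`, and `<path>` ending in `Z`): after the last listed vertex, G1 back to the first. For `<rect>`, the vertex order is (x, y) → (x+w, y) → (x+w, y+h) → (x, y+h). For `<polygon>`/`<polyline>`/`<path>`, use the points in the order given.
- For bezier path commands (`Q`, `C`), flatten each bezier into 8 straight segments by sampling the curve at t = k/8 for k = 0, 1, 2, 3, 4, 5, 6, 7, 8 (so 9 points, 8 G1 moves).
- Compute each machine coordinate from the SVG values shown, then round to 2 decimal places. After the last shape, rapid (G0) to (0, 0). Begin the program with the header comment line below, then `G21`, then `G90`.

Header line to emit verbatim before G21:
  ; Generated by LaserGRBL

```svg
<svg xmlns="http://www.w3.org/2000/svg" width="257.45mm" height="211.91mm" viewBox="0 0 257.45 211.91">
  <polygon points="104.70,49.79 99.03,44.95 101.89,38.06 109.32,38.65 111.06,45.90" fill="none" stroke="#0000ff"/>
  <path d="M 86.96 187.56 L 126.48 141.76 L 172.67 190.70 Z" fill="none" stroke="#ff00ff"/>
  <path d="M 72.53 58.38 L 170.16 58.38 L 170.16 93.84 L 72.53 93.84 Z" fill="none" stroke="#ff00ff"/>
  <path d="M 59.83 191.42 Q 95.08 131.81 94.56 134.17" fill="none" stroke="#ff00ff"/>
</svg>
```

1 u = 1 mm; y_m = 211.91 − y.

[1] `<polygon>` regular polygon, #0000ff→score S392 F1508: (104.70,162.12) → (99.03,166.96) → (101.89,173.85) → (109.32,173.26) → (111.06,166.01) → (104.70,162.12) (closed)

[2] `<path>` closed polygon, #ff00ff→engrave S331 F4276: (86.96,24.35) → (126.48,70.15) → (172.67,21.21) → (86.96,24.35) (closed)

[3] `<path>` rectangle, #ff00ff→engrave S331 F4276: (72.53,153.53) → (170.16,153.53) → (170.16,118.07) → (72.53,118.07) → (72.53,153.53) (closed)

[4] `<path>` quadratic bezier, #ff00ff→engrave S331 F4276: (59.83,20.49) → (68.08,34.42) → (75.22,46.42) → (81.24,56.48) → (86.14,64.61) → (89.92,70.80) → (92.58,75.05) → (94.13,77.36) → (94.56,77.74)

; Generated by LaserGRBL
G21
G90
G0 X104.70 Y162.12
M3 S392
G1 X99.03 Y166.96 F1508
G1 X101.89 Y173.85
G1 X109.32 Y173.26
G1 X111.06 Y166.01
G1 X104.70 Y162.12
M5
G0 X86.96 Y24.35
M3 S331
G1 X126.48 Y70.15 F4276
G1 X172.67 Y21.21
G1 X86.96 Y24.35
M5
G0 X72.53 Y153.53
M3 S331
G1 X170.16 Y153.53 F4276
G1 X170.16 Y118.07
G1 X72.53 Y118.07
G1 X72.53 Y153.53
M5
G0 X59.83 Y20.49
M3 S331
G1 X68.08 Y34.42 F4276
G1 X75.22 Y46.42
G1 X81.24 Y56.48
G1 X86.14 Y64.61
G1 X89.92 Y70.80
G1 X92.58 Y75.05
G1 X94.13 Y77.36
G1 X94.56 Y77.74
M5
G0 X0.00 Y0.00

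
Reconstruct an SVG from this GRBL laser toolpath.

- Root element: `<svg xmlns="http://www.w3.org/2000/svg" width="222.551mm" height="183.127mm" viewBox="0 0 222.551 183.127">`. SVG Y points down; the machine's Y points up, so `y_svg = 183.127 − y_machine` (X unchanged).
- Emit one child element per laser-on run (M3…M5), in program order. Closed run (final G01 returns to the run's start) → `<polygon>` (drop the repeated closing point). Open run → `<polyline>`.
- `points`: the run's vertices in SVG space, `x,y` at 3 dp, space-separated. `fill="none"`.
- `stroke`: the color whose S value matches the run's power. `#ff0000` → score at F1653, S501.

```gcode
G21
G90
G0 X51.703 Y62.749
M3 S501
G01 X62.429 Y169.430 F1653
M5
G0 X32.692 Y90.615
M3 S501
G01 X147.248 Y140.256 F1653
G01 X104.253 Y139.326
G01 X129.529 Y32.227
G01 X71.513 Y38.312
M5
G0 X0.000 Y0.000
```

<svg xmlns="http://www.w3.org/2000/svg" width="222.551mm" height="183.127mm" viewBox="0 0 222.551 183.127">
  <polyline points="51.703,120.378 62.429,13.697" fill="none" stroke="#ff0000"/>
  <polyline points="32.692,92.512 147.248,42.871 104.253,43.801 129.529,150.900 71.513,144.815" fill="none" stroke="#ff0000"/>
</svg>

Machine Y-up, SVG Y-down with viewBox height 183.127, so y_svg = 183.127 − y_machine; X carries over. Every run uses S501, so all elements get stroke `#ff0000` (score).

Run 1: The run is open, so emit a `<polyline>` with points (Y-flipped): 51.703,120.378 62.429,13.697.

Run 2: The run is open, so emit a `<polyline>` with points (Y-flipped): 32.692,92.512 147.248,42.871 104.253,43.801 129.529,150.900 71.513,144.815.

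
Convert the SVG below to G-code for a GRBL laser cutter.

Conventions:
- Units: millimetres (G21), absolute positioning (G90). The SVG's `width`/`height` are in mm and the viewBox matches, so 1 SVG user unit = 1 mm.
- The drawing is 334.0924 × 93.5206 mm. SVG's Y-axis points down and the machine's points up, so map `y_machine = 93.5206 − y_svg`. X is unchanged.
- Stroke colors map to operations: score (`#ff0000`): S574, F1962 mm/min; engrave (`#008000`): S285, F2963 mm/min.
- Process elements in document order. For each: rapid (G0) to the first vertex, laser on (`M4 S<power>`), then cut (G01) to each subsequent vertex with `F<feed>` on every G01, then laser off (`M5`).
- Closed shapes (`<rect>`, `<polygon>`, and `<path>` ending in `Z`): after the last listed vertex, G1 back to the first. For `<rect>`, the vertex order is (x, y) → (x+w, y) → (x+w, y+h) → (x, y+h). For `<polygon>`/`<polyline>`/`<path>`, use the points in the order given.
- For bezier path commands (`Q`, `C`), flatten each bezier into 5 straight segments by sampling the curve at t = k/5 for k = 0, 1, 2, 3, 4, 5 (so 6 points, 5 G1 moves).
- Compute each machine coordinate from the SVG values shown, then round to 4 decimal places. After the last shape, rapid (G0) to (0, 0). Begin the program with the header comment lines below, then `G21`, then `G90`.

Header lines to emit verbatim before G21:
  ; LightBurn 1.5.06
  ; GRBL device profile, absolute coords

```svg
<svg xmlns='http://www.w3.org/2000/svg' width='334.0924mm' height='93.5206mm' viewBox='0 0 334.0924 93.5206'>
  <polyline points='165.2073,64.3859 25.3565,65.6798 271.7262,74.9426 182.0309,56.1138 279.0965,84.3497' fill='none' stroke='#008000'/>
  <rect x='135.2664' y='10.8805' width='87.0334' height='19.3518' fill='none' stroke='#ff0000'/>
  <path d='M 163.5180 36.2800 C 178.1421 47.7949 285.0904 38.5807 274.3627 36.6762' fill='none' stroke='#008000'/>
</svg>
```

viewBox `0 0 334.0924 93.5206` with mm width/height → 1 unit = 1 mm. Flip: y_m = 93.5206 − y_svg.

**Shape 1** — `<polyline>` open polyline, stroke `#008000` → engrave (S285, F2963). Machine vertices: (165.2073,29.1347) → (25.3565,27.8408) → (271.7262,18.5780) → (182.0309,37.4068) → (279.0965,9.1709). Open path.

**Shape 2** — `<rect>` rectangle, stroke `#ff0000` → score (S574, F1962). Machine vertices: (135.2664,82.6401) → (222.2998,82.6401) → (222.2998,63.2883) → (135.2664,63.2883) → (135.2664,82.6401). Closed: final G1 returns to the first vertex.

**Shape 3** — `<path>` cubic bezier, stroke `#008000` → engrave (S285, F2963). Control points (SVG): P0=(163.5180,36.2800), P1=(178.1421,47.7949), P2=(285.0904,38.5807), P3=(274.3627,36.6762); sampled at t=k/5. Machine vertices: (163.5180,57.2406) → (181.6914,52.5948) → (211.9425,51.5782) → (244.1915,52.8448) → (268.3582,55.0488) → (274.3627,56.8444). Open path.

; LightBurn 1.5.06
; GRBL device profile, absolute coords
G21
G90
G0 X165.2073 Y29.1347
M4 S285
G01 X25.3565 Y27.8408 F2963
G01 X271.7262 Y18.5780 F2963
G01 X182.0309 Y37.4068 F2963
G01 X279.0965 Y9.1709 F2963
M5
G0 X135.2664 Y82.6401
M4 S574
G01 X222.2998 Y82.6401 F1962
G01 X222.2998 Y63.2883 F1962
G01 X135.2664 Y63.2883 F1962
G01 X135.2664 Y82.6401 F1962
M5
G0 X163.5180 Y57.2406
M4 S285
G01 X181.6914 Y52.5948 F2963
G01 X211.9425 Y51.5782 F2963
G01 X244.1915 Y52.8448 F2963
G01 X268.3582 Y55.0488 F2963
G01 X274.3627 Y56.8444 F2963
M5
G0 X0.0000 Y0.0000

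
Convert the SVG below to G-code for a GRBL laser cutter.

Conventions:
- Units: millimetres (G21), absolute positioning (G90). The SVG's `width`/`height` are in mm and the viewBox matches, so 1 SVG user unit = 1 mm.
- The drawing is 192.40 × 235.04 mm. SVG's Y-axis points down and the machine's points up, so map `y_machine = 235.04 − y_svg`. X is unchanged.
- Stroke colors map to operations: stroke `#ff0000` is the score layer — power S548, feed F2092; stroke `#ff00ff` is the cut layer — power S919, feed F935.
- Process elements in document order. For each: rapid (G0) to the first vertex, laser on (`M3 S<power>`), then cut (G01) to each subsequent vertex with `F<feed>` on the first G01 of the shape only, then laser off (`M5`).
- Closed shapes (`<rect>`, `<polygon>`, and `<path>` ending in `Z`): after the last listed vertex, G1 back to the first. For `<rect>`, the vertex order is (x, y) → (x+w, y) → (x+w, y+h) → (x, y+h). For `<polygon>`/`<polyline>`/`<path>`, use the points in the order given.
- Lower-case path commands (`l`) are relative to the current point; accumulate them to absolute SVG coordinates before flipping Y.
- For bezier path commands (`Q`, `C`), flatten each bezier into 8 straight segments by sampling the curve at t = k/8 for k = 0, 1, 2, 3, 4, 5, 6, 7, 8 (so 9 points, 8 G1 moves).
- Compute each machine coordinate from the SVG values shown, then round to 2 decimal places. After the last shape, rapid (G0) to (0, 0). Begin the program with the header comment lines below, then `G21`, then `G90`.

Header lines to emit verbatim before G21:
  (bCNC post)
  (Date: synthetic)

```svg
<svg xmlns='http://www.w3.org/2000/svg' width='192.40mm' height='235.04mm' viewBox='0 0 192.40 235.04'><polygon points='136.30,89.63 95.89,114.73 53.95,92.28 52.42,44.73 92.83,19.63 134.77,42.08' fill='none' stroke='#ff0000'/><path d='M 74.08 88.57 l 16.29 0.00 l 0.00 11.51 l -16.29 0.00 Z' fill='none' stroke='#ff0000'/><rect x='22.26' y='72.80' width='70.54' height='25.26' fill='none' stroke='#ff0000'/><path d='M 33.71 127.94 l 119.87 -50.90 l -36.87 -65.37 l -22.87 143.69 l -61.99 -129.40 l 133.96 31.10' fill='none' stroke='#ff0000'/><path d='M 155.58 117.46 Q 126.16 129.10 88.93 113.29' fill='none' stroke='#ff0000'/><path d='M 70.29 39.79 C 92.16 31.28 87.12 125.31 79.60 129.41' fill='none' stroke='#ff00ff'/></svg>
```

(bCNC post)
(Date: synthetic)
G21
G90
G0 X136.30 Y145.41
M3 S548
G01 X95.89 Y120.31 F2092
G01 X53.95 Y142.76
G01 X52.42 Y190.31
G01 X92.83 Y215.41
G01 X134.77 Y192.96
G01 X136.30 Y145.41
M5
G0 X74.08 Y146.47
M3 S548
G01 X90.37 Y146.47 F2092
G01 X90.37 Y134.96
G01 X74.08 Y134.96
G01 X74.08 Y146.47
M5
G0 X22.26 Y162.24
M3 S548
G01 X92.80 Y162.24 F2092
G01 X92.80 Y136.98
G01 X22.26 Y136.98
G01 X22.26 Y162.24
M5
G0 X33.71 Y107.10
M3 S548
G01 X153.58 Y158.00 F2092
G01 X116.71 Y223.37
G01 X93.84 Y79.68
G01 X31.85 Y209.08
G01 X165.81 Y177.98
M5
G0 X155.58 Y117.58
M3 S548
G01 X148.10 Y115.10 F2092
G01 X140.38 Y113.48
G01 X132.42 Y112.71
G01 X124.21 Y112.80
G01 X115.75 Y113.75
G01 X107.06 Y115.56
G01 X98.12 Y118.23
G01 X88.93 Y121.75
M5
G0 X70.29 Y195.25
M3 S919
G01 X77.28 Y194.01 F935
G01 X82.03 Y185.41
G01 X84.83 Y171.71
G01 X85.97 Y155.17
G01 X85.73 Y138.03
G01 X84.39 Y122.56
G01 X82.26 Y111.01
G01 X79.60 Y105.63
M5
G0 X0.00 Y0.00

Since the viewBox matches the mm dimensions, user units are millimetres directly. The only transform is the Y-flip y_m = 235.04 − y_svg.

Shape 1 is a regular polygon drawn with `<polygon>`. Its stroke #ff0000 means score at S548, F2092. After flipping Y the toolpath is (136.30,145.41) → (95.89,120.31) → (53.95,142.76) → (52.42,190.31) → (92.83,215.41) → (134.77,192.96) → (136.30,145.41), returning to the start.

Shape 2 is a rectangle drawn with `<path>`. Its stroke #ff0000 means score at S548, F2092. After flipping Y the toolpath is (74.08,146.47) → (90.37,146.47) → (90.37,134.96) → (74.08,134.96) → (74.08,146.47), returning to the start.

Shape 3 is a rectangle drawn with `<rect>`. Its stroke #ff0000 means score at S548, F2092. After flipping Y the toolpath is (22.26,162.24) → (92.80,162.24) → (92.80,136.98) → (22.26,136.98) → (22.26,162.24), returning to the start.

Shape 4 is a open polyline drawn with `<path>`. Its stroke #ff0000 means score at S548, F2092. After flipping Y the toolpath is (33.71,107.10) → (153.58,158.00) → (116.71,223.37) → (93.84,79.68) → (31.85,209.08) → (165.81,177.98).

Shape 5 is a quadratic bezier drawn with `<path>`. Its stroke #ff0000 means score at S548, F2092. After flipping Y the toolpath is (155.58,117.58) → (148.10,115.10) → (140.38,113.48) → (132.42,112.71) → (124.21,112.80) → (115.75,113.75) → (107.06,115.56) → (98.12,118.23) → (88.93,121.75).

Shape 6 is a cubic bezier drawn with `<path>`. Its stroke #ff00ff means cut at S919, F935. After flipping Y the toolpath is (70.29,195.25) → (77.28,194.01) → (82.03,185.41) → (84.83,171.71) → (85.97,155.17) → (85.73,138.03) → (84.39,122.56) → (82.26,111.01) → (79.60,105.63).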